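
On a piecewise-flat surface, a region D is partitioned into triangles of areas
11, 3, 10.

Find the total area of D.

11 + 3 + 10 = 24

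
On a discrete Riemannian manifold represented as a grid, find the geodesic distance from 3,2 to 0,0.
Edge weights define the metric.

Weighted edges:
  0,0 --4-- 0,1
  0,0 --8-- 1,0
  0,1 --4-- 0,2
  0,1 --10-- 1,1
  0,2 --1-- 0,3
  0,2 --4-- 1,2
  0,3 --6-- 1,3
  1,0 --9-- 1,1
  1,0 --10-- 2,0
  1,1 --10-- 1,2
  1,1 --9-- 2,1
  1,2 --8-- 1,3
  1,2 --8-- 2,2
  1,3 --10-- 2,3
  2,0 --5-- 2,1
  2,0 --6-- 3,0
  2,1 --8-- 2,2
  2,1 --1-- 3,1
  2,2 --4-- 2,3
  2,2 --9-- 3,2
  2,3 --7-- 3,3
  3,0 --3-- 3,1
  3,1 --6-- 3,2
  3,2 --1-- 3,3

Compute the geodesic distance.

Shortest path: 3,2 → 2,2 → 1,2 → 0,2 → 0,1 → 0,0, total weight = 29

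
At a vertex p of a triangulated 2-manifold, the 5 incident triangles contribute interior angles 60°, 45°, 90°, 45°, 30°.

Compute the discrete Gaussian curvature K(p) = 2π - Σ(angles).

Sum of angles = 270°. K = 360° - 270° = 90° = π/2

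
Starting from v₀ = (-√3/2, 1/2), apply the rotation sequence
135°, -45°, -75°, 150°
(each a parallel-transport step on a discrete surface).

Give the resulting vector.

Total rotation: 135° + (-45°) + (-75°) + 150° = 165°. Final vector: (0.7071, -0.7071)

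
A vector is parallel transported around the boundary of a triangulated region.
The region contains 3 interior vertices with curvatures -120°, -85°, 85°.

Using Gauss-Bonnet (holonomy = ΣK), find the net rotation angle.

Holonomy = total enclosed curvature = (-120°) + (-85°) + 85° = -120°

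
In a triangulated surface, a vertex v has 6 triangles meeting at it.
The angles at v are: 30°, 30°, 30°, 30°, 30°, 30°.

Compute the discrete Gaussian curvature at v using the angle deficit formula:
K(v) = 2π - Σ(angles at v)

Sum of angles = 180°. K = 360° - 180° = 180° = π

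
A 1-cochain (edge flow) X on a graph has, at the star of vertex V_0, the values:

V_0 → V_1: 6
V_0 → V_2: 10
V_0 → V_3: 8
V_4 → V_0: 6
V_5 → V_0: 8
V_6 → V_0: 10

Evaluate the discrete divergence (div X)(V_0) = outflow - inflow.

Divergence = sum of outgoing flows = 6 + 10 + 8 + (-6) + (-8) + (-10) = 0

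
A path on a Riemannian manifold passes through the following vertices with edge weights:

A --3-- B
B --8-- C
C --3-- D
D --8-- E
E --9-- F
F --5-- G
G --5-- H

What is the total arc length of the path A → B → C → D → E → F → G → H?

Arc length = 3 + 8 + 3 + 8 + 9 + 5 + 5 = 41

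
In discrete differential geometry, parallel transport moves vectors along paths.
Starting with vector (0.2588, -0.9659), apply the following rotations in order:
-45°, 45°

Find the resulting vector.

Total rotation: (-45°) + 45° = 0°. Final vector: (0.2588, -0.9659)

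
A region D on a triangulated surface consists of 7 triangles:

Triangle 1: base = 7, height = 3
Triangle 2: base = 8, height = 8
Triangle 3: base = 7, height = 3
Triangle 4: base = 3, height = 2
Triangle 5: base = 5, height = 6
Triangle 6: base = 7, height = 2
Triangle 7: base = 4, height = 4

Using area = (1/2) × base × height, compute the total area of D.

(1/2)×7×3 + (1/2)×8×8 + (1/2)×7×3 + (1/2)×3×2 + (1/2)×5×6 + (1/2)×7×2 + (1/2)×4×4 = 86.0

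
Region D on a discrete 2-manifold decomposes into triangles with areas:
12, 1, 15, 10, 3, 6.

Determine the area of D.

12 + 1 + 15 + 10 + 3 + 6 = 47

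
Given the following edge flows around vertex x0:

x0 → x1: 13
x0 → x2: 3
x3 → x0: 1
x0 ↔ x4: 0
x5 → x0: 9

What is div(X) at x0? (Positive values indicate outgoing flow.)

Divergence = sum of outgoing flows = 13 + 3 + (-1) + 0 + (-9) = 6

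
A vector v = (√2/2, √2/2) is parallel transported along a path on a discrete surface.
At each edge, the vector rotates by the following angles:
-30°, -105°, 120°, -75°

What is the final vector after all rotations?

Total rotation: (-30°) + (-105°) + 120° + (-75°) = -90°. Final vector: (0.7071, -0.7071)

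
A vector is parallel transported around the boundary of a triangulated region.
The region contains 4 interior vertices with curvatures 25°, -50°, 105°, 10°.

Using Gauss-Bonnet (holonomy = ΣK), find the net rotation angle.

Holonomy = total enclosed curvature = 25° + (-50°) + 105° + 10° = 90°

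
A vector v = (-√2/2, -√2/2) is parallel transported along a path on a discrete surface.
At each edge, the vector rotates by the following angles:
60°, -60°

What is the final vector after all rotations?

Total rotation: 60° + (-60°) = 0°. Final vector: (-0.7071, -0.7071)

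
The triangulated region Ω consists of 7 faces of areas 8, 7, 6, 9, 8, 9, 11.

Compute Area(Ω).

8 + 7 + 6 + 9 + 8 + 9 + 11 = 58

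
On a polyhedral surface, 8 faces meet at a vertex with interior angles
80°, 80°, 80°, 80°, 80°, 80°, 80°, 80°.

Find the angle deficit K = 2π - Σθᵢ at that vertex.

Sum of angles = 640°. K = 360° - 640° = -280° = -14π/9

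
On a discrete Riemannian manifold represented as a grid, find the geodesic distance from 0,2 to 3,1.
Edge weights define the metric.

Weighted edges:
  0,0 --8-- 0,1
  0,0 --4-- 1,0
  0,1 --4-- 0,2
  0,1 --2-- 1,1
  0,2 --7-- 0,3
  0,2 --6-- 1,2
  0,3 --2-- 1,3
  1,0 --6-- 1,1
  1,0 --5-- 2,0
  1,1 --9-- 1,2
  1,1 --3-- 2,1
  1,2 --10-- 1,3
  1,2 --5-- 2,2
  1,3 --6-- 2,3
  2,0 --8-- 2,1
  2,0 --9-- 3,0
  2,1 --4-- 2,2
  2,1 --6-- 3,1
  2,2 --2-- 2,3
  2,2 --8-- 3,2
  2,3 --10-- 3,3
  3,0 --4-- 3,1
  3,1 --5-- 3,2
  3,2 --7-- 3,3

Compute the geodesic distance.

Shortest path: 0,2 → 0,1 → 1,1 → 2,1 → 3,1, total weight = 15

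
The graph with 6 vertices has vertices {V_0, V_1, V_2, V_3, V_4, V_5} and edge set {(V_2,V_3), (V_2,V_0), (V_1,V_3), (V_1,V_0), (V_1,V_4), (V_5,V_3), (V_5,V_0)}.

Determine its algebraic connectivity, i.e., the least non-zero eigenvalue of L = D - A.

Degrees: deg(V_0) = 3, deg(V_1) = 3, deg(V_2) = 2, deg(V_3) = 3, deg(V_4) = 1, deg(V_5) = 2.
L = D − A with rows/columns ordered (V_0, V_1, V_2, V_3, V_4, V_5):
  [ 3, -1, -1,  0,  0, -1]
  [-1,  3,  0, -1, -1,  0]
  [-1,  0,  2, -1,  0,  0]
  [ 0, -1, -1,  3,  0, -1]
  [ 0, -1,  0,  0,  1,  0]
  [-1,  0,  0, -1,  0,  2]
Characteristic polynomial: det(λI − L) = λ(λ² − 6λ + 4)(λ − 2)(λ − 3)².
Roots: λ = 0; (λ² − 6λ + 4) = 0 ⇒ λ = 3 ± √5 ≈ 0.7639, 5.2361; (λ − 2) = 0 ⇒ λ = 2; (λ − 3) = 0 ⇒ λ = 3 (multiplicity 2).
(Check: the roots sum (with multiplicity) to 14, matching trace L = Σdeg = 2·7 = 14.)
Laplacian eigenvalues: [0.0, 0.7639, 2.0, 3.0, 3.0, 5.2361]. Algebraic connectivity (smallest non-zero eigenvalue) = 0.7639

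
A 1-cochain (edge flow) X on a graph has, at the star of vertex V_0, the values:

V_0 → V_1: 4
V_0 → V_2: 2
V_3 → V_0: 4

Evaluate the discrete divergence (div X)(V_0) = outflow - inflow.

Divergence = sum of outgoing flows = 4 + 2 + (-4) = 2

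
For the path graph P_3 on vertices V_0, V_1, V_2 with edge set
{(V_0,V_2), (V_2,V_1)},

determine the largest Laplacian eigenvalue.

The path graph P_n has Laplacian eigenvalues λ_k = 2 − 2cos(kπ/n), k = 0, 1, …, n−1. Here n = 3:
k=0: 2 − 2cos(0) = 0.0; k=1: 2 − 2cos(π/3) = 1.0; k=2: 2 − 2cos(2π/3) = 3.0.
Laplacian eigenvalues: [0.0, 1.0, 3.0]. Largest eigenvalue (spectral radius) = 3.0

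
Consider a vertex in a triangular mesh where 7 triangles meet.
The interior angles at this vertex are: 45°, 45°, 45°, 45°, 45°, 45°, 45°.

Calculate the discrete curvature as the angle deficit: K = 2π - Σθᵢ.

Sum of angles = 315°. K = 360° - 315° = 45° = π/4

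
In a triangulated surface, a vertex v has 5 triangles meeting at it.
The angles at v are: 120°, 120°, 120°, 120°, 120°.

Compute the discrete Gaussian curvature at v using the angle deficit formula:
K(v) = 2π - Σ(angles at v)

Sum of angles = 600°. K = 360° - 600° = -240° = -4π/3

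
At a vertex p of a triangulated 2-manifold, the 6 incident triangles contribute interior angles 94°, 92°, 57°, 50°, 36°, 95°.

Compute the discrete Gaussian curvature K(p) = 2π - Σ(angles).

Sum of angles = 424°. K = 360° - 424° = -64° = -16π/45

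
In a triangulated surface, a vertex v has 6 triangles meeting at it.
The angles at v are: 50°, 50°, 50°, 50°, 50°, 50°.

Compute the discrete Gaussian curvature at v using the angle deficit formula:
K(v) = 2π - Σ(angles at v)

Sum of angles = 300°. K = 360° - 300° = 60°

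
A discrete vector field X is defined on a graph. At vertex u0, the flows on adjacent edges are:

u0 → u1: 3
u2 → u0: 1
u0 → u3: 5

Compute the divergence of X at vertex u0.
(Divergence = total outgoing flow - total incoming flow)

Divergence = sum of outgoing flows = 3 + (-1) + 5 = 7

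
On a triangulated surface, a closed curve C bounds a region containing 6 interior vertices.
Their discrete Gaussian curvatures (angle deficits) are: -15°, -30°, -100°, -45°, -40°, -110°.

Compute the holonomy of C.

Holonomy = total enclosed curvature = (-15°) + (-30°) + (-100°) + (-45°) + (-40°) + (-110°) = -340°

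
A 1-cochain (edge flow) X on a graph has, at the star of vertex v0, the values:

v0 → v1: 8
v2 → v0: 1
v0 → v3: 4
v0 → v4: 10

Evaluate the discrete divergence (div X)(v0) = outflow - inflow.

Divergence = sum of outgoing flows = 8 + (-1) + 4 + 10 = 21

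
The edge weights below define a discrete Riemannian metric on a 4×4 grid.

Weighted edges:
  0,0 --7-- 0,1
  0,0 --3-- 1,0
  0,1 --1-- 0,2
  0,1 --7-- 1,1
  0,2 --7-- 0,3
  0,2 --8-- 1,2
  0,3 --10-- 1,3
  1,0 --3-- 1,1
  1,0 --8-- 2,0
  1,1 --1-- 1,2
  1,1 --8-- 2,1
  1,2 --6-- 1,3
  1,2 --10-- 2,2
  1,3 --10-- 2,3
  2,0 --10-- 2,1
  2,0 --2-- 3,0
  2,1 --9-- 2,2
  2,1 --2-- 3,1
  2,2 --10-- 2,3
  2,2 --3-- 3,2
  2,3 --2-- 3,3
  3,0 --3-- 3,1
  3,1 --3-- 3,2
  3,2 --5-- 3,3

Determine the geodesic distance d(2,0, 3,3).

Shortest path: 2,0 → 3,0 → 3,1 → 3,2 → 3,3, total weight = 13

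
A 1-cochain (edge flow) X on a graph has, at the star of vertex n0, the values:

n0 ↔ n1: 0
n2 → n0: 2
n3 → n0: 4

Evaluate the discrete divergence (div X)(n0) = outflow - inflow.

Divergence = sum of outgoing flows = 0 + (-2) + (-4) = -6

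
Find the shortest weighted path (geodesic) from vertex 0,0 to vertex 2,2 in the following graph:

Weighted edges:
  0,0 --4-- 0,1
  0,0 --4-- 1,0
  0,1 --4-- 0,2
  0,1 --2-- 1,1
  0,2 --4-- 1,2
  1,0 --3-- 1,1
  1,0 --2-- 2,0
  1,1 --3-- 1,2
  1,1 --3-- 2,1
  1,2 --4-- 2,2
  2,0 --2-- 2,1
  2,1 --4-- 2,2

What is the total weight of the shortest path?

Shortest path: 0,0 → 1,0 → 2,0 → 2,1 → 2,2, total weight = 12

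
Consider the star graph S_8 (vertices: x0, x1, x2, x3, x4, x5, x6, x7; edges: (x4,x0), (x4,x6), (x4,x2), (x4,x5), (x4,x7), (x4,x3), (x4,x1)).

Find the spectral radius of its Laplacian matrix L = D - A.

The star S_8 is the complete bipartite graph K_{1,7} (one hub of degree 7, 7 leaves of degree 1). The Laplacian spectrum of K_{p,q} is 0, p (multiplicity q−1), q (multiplicity p−1), p+q. With p = 1, q = 7: 0 once, 1 with multiplicity 6, and 8 once. (Check: trace L = sum of degrees = 14 = 6·1 + 8.)
Laplacian eigenvalues: [0.0, 1.0, 1.0, 1.0, 1.0, 1.0, 1.0, 8.0]. Largest eigenvalue (spectral radius) = 8.0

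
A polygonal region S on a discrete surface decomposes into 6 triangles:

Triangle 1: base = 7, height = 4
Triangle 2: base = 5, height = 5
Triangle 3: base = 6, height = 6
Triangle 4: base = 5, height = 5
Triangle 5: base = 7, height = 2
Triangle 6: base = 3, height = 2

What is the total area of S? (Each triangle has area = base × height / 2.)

(1/2)×7×4 + (1/2)×5×5 + (1/2)×6×6 + (1/2)×5×5 + (1/2)×7×2 + (1/2)×3×2 = 67.0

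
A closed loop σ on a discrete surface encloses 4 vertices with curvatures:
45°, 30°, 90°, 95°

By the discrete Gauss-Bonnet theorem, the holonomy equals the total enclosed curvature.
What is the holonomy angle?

Holonomy = total enclosed curvature = 45° + 30° + 90° + 95° = 260°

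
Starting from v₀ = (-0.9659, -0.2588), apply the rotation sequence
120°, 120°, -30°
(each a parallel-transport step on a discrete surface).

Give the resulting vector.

Total rotation: 120° + 120° + (-30°) = 210° ≡ -150° (mod 360°). Final vector: (0.7071, 0.7071)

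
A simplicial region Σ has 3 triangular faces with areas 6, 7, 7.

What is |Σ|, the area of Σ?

6 + 7 + 7 = 20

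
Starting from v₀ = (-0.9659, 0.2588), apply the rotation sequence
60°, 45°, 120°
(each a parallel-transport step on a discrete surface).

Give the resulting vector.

Total rotation: 60° + 45° + 120° = 225° ≡ -135° (mod 360°). Final vector: (0.8660, 0.5000)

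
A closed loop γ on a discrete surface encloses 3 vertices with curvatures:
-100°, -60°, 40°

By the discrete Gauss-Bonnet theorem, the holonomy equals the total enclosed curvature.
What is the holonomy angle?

Holonomy = total enclosed curvature = (-100°) + (-60°) + 40° = -120°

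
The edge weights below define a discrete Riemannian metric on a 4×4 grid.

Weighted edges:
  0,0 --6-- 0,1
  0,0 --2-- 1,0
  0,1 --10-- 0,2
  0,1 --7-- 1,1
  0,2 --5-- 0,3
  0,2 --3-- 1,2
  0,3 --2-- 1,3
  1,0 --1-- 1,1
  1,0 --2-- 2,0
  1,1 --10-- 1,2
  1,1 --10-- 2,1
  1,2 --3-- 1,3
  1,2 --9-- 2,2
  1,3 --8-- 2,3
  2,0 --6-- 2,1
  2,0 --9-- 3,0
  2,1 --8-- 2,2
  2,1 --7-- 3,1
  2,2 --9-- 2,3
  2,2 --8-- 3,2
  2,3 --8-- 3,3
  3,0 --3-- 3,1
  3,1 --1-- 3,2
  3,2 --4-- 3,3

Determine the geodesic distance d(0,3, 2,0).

Shortest path: 0,3 → 1,3 → 1,2 → 1,1 → 1,0 → 2,0, total weight = 18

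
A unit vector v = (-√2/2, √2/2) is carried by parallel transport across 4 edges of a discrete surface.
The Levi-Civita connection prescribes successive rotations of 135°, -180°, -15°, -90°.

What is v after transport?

Total rotation: 135° + (-180°) + (-15°) + (-90°) = -150°. Final vector: (0.9659, -0.2588)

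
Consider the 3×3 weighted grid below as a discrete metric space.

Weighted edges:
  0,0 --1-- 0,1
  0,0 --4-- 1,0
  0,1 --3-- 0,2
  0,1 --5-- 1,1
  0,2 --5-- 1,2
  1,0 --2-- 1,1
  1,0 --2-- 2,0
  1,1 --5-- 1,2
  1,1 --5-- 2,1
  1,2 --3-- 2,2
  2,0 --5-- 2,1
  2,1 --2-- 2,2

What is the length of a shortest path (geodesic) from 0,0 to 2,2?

Shortest path: 0,0 → 0,1 → 0,2 → 1,2 → 2,2, total weight = 12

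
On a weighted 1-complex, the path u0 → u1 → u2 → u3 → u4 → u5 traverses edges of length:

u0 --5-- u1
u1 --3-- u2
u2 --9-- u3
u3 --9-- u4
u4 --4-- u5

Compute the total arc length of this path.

Arc length = 5 + 3 + 9 + 9 + 4 = 30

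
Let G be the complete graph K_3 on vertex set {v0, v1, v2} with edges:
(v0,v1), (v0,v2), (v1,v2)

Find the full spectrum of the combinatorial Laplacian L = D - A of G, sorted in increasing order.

For the complete graph K_n, L = nI − J (J = all-ones matrix). J has eigenvalues n (once, eigenvector 𝟙) and 0 (multiplicity n−1), so L has eigenvalues 0 (once) and n (multiplicity n−1). Here n = 3: eigenvalue 0 once and 3 with multiplicity 2.
Laplacian eigenvalues (increasing order): [0.0, 3.0, 3.0]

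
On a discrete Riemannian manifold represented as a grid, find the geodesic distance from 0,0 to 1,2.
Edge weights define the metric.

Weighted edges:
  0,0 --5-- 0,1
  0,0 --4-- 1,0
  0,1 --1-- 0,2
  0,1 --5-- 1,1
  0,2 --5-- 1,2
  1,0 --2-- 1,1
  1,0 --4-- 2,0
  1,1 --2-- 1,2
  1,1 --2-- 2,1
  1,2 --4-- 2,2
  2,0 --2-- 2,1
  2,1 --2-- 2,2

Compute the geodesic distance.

Shortest path: 0,0 → 1,0 → 1,1 → 1,2, total weight = 8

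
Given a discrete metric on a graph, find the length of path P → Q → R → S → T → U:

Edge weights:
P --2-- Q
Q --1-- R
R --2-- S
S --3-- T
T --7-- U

Arc length = 2 + 1 + 2 + 3 + 7 = 15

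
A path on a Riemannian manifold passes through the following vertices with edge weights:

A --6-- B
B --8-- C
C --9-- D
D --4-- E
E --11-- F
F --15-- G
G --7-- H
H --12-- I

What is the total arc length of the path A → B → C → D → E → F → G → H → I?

Arc length = 6 + 8 + 9 + 4 + 11 + 15 + 7 + 12 = 72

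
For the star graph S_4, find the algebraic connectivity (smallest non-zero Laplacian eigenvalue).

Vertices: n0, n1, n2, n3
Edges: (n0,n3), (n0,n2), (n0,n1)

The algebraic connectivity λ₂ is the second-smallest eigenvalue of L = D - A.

The star S_4 is the complete bipartite graph K_{1,3} (one hub of degree 3, 3 leaves of degree 1). The Laplacian spectrum of K_{p,q} is 0, p (multiplicity q−1), q (multiplicity p−1), p+q. With p = 1, q = 3: 0 once, 1 with multiplicity 2, and 4 once. (Check: trace L = sum of degrees = 6 = 2·1 + 4.)
Laplacian eigenvalues: [0.0, 1.0, 1.0, 4.0]. Algebraic connectivity (smallest non-zero eigenvalue) = 1.0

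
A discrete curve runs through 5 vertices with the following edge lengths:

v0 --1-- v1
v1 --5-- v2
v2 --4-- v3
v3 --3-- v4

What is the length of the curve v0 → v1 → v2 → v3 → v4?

Arc length = 1 + 5 + 4 + 3 = 13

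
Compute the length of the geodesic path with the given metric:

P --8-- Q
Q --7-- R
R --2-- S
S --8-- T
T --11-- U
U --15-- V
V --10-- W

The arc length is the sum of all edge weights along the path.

Arc length = 8 + 7 + 2 + 8 + 11 + 15 + 10 = 61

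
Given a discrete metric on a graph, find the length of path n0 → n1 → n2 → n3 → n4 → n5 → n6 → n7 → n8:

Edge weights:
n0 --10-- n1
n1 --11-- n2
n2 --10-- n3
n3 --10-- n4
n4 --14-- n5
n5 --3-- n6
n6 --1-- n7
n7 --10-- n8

Arc length = 10 + 11 + 10 + 10 + 14 + 3 + 1 + 10 = 69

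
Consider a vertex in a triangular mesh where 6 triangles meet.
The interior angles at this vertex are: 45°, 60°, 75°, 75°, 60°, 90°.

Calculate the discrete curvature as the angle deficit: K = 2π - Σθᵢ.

Sum of angles = 405°. K = 360° - 405° = -45° = -π/4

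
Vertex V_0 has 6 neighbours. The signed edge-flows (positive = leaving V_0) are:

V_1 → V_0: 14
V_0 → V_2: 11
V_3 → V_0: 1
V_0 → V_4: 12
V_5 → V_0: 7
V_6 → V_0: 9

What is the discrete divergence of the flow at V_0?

Divergence = sum of outgoing flows = (-14) + 11 + (-1) + 12 + (-7) + (-9) = -8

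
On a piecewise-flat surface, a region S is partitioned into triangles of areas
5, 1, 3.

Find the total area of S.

5 + 1 + 3 = 9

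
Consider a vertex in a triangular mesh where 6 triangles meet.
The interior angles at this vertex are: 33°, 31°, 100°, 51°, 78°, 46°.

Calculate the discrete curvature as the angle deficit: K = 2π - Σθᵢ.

Sum of angles = 339°. K = 360° - 339° = 21° = 7π/60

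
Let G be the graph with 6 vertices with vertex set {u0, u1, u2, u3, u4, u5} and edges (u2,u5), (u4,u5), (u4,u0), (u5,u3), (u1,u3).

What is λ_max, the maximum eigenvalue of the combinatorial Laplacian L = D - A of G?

Degrees: deg(u0) = 1, deg(u1) = 1, deg(u2) = 1, deg(u3) = 2, deg(u4) = 2, deg(u5) = 3.
L = D − A with rows/columns ordered (u0, u1, u2, u3, u4, u5):
  [ 1,  0,  0,  0, -1,  0]
  [ 0,  1,  0, -1,  0,  0]
  [ 0,  0,  1,  0,  0, -1]
  [ 0, -1,  0,  2,  0, -1]
  [-1,  0,  0,  0,  2, -1]
  [ 0,  0, -1, -1, -1,  3]
Characteristic polynomial: det(λI − L) = λ(λ² − 3λ + 1)(λ² − 5λ + 3)(λ − 2).
Roots: λ = 0; (λ² − 3λ + 1) = 0 ⇒ λ = (3 ± √5)/2 ≈ 0.382, 2.618; (λ² − 5λ + 3) = 0 ⇒ λ = (5 ± √13)/2 ≈ 0.6972, 4.3028; (λ − 2) = 0 ⇒ λ = 2.
(Check: the roots sum (with multiplicity) to 10, matching trace L = Σdeg = 2·5 = 10.)
Laplacian eigenvalues: [0.0, 0.382, 0.6972, 2.0, 2.618, 4.3028]. Largest eigenvalue (spectral radius) = 4.3028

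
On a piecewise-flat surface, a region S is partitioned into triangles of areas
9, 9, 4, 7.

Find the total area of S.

9 + 9 + 4 + 7 = 29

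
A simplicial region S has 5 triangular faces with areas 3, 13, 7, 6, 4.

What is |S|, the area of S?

3 + 13 + 7 + 6 + 4 = 33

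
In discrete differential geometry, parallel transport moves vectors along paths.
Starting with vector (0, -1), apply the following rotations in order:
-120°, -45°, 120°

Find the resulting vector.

Total rotation: (-120°) + (-45°) + 120° = -45°. Final vector: (-0.7071, -0.7071)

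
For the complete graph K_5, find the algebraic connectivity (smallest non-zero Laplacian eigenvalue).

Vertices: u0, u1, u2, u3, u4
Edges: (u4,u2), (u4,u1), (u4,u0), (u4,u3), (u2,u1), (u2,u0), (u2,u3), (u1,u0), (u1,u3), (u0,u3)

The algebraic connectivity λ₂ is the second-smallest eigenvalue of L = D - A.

For the complete graph K_n, L = nI − J (J = all-ones matrix). J has eigenvalues n (once, eigenvector 𝟙) and 0 (multiplicity n−1), so L has eigenvalues 0 (once) and n (multiplicity n−1). Here n = 5: eigenvalue 0 once and 5 with multiplicity 4.
Laplacian eigenvalues: [0.0, 5.0, 5.0, 5.0, 5.0]. Algebraic connectivity (smallest non-zero eigenvalue) = 5.0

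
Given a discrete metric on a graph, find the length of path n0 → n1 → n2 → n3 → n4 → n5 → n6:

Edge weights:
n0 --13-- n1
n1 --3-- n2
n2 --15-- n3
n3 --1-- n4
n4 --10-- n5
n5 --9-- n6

Arc length = 13 + 3 + 15 + 1 + 10 + 9 = 51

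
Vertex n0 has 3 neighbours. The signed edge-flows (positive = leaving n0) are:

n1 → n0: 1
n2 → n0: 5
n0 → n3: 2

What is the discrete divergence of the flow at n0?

Divergence = sum of outgoing flows = (-1) + (-5) + 2 = -4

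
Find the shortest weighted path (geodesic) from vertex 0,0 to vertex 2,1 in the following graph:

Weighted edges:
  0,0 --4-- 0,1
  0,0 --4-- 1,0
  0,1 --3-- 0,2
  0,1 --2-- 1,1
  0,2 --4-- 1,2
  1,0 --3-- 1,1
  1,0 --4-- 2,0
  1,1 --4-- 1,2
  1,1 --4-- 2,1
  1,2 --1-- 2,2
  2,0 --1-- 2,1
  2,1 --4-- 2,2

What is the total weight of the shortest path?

Shortest path: 0,0 → 1,0 → 2,0 → 2,1, total weight = 9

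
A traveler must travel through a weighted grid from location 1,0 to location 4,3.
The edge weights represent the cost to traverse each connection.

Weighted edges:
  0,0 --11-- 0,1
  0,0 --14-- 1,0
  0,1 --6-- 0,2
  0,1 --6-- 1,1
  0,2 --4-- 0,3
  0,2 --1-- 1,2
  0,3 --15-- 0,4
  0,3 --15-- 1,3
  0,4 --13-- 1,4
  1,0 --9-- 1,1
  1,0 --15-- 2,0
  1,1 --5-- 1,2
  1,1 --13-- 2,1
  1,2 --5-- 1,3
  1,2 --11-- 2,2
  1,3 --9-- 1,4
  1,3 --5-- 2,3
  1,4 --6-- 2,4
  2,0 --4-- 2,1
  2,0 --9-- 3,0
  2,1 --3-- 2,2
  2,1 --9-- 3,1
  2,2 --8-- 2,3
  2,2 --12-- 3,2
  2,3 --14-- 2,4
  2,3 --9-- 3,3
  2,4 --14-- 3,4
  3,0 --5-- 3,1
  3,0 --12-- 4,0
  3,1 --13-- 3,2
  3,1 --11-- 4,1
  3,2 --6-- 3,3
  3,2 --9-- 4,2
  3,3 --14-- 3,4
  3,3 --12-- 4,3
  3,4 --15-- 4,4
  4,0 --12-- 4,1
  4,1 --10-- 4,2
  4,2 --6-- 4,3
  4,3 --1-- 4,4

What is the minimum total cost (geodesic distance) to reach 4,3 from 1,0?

Shortest path: 1,0 → 1,1 → 1,2 → 1,3 → 2,3 → 3,3 → 4,3, total weight = 45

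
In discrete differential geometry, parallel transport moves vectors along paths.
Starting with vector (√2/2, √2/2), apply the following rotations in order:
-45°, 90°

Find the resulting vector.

Total rotation: (-45°) + 90° = 45°. Final vector: (0, 1)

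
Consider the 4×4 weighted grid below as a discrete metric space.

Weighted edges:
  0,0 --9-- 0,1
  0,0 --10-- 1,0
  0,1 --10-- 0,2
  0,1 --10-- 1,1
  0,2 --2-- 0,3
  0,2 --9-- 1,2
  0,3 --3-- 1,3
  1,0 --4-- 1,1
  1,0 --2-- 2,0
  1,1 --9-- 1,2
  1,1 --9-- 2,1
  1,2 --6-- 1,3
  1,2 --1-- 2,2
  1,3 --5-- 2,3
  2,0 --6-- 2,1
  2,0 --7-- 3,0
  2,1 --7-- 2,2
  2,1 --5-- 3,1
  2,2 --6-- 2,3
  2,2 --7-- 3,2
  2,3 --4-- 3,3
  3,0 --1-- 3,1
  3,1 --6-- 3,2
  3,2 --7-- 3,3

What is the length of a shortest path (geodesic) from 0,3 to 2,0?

Shortest path: 0,3 → 1,3 → 1,2 → 2,2 → 2,1 → 2,0, total weight = 23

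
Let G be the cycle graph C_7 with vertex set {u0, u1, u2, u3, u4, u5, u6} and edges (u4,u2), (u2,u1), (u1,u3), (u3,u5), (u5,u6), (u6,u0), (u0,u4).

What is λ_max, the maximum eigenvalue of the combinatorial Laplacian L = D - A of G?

The cycle graph C_n has Laplacian eigenvalues λ_k = 2 − 2cos(2πk/n), k = 0, 1, …, n−1. Here n = 7:
k=0: 2 − 2cos(0) = 0.0; k=1: 2 − 2cos(2π/7) = 0.753; k=2: 2 − 2cos(4π/7) = 2.445; k=3: 2 − 2cos(6π/7) = 3.8019; k=4: 2 − 2cos(8π/7) = 3.8019; k=5: 2 − 2cos(10π/7) = 2.445; k=6: 2 − 2cos(12π/7) = 0.753.
Laplacian eigenvalues: [0.0, 0.753, 0.753, 2.445, 2.445, 3.8019, 3.8019]. Largest eigenvalue (spectral radius) = 3.8019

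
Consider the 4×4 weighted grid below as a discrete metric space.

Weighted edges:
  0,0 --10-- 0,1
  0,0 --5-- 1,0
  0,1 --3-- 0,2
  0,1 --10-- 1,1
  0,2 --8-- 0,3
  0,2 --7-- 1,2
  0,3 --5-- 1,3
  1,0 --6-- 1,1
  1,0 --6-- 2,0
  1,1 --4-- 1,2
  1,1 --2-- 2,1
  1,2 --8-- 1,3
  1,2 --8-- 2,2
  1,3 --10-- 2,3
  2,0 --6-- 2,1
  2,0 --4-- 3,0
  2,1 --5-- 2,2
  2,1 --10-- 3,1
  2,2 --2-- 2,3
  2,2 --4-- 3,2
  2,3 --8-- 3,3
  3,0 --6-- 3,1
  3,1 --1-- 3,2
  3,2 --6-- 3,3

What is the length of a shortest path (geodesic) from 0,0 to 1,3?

Shortest path: 0,0 → 1,0 → 1,1 → 1,2 → 1,3, total weight = 23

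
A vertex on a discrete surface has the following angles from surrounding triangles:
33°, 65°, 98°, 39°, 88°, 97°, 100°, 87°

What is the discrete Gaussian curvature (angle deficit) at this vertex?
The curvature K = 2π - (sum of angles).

Sum of angles = 607°. K = 360° - 607° = -247° = -247π/180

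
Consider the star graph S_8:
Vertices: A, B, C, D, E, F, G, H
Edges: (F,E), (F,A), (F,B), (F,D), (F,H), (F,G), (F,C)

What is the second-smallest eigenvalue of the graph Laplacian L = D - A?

The star S_8 is the complete bipartite graph K_{1,7} (one hub of degree 7, 7 leaves of degree 1). The Laplacian spectrum of K_{p,q} is 0, p (multiplicity q−1), q (multiplicity p−1), p+q. With p = 1, q = 7: 0 once, 1 with multiplicity 6, and 8 once. (Check: trace L = sum of degrees = 14 = 6·1 + 8.)
Laplacian eigenvalues: [0.0, 1.0, 1.0, 1.0, 1.0, 1.0, 1.0, 8.0]. Algebraic connectivity (smallest non-zero eigenvalue) = 1.0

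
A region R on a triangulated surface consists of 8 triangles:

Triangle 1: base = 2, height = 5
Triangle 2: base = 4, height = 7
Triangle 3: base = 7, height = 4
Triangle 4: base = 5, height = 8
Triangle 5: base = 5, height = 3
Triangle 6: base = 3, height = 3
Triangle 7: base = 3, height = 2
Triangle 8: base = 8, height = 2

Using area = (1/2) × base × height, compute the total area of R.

(1/2)×2×5 + (1/2)×4×7 + (1/2)×7×4 + (1/2)×5×8 + (1/2)×5×3 + (1/2)×3×3 + (1/2)×3×2 + (1/2)×8×2 = 76.0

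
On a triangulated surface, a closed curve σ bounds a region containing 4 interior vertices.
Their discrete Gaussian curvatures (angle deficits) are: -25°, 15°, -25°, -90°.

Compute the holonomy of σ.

Holonomy = total enclosed curvature = (-25°) + 15° + (-25°) + (-90°) = -125°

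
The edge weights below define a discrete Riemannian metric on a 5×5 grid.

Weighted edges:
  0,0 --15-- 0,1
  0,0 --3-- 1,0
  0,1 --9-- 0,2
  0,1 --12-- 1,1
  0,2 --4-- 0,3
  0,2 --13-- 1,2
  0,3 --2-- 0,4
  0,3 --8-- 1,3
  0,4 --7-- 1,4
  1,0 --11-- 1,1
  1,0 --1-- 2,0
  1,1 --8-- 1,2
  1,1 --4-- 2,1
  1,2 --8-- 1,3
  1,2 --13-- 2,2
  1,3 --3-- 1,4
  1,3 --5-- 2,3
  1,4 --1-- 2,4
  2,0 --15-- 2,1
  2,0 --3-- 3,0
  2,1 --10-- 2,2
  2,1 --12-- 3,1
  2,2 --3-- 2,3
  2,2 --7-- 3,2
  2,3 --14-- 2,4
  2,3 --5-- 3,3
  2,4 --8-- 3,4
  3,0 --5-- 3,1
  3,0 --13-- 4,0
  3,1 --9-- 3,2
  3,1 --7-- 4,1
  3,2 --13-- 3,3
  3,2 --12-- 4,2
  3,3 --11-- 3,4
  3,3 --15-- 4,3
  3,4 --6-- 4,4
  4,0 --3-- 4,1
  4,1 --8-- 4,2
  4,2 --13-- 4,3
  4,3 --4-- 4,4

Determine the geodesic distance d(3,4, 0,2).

Shortest path: 3,4 → 2,4 → 1,4 → 0,4 → 0,3 → 0,2, total weight = 22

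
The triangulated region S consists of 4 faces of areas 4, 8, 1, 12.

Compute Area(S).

4 + 8 + 1 + 12 = 25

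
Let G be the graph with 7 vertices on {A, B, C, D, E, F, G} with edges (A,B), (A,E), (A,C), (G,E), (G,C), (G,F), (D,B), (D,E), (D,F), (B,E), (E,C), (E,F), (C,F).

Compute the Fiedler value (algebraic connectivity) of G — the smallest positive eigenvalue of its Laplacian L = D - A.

Degrees: deg(A) = 3, deg(B) = 3, deg(C) = 4, deg(D) = 3, deg(E) = 6, deg(F) = 4, deg(G) = 3.
L = D − A with rows/columns ordered (A, B, C, D, E, F, G):
  [ 3, -1, -1,  0, -1,  0,  0]
  [-1,  3,  0, -1, -1,  0,  0]
  [-1,  0,  4,  0, -1, -1, -1]
  [ 0, -1,  0,  3, -1, -1,  0]
  [-1, -1, -1, -1,  6, -1, -1]
  [ 0,  0, -1, -1, -1,  4, -1]
  [ 0,  0, -1,  0, -1, -1,  3]
Characteristic polynomial: det(λI − L) = λ(λ − 2)(λ² − 8λ + 14)(λ − 4)(λ − 5)(λ − 7).
Roots: λ = 0; (λ − 2) = 0 ⇒ λ = 2; (λ² − 8λ + 14) = 0 ⇒ λ = 4 ± √2 ≈ 2.5858, 5.4142; (λ − 4) = 0 ⇒ λ = 4; (λ − 5) = 0 ⇒ λ = 5; (λ − 7) = 0 ⇒ λ = 7.
(Check: the roots sum (with multiplicity) to 26, matching trace L = Σdeg = 2·13 = 26.)
Laplacian eigenvalues: [0.0, 2.0, 2.5858, 4.0, 5.0, 5.4142, 7.0]. Algebraic connectivity (smallest non-zero eigenvalue) = 2.0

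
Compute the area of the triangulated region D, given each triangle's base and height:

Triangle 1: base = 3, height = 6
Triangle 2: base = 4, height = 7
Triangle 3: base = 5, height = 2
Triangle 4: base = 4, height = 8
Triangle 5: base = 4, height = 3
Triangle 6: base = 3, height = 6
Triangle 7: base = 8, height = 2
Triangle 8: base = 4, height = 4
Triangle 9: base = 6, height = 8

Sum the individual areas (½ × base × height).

(1/2)×3×6 + (1/2)×4×7 + (1/2)×5×2 + (1/2)×4×8 + (1/2)×4×3 + (1/2)×3×6 + (1/2)×8×2 + (1/2)×4×4 + (1/2)×6×8 = 99.0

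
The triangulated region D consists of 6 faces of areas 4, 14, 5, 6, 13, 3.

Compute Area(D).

4 + 14 + 5 + 6 + 13 + 3 = 45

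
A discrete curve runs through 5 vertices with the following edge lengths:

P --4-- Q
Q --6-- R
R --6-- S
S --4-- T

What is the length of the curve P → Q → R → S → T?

Arc length = 4 + 6 + 6 + 4 = 20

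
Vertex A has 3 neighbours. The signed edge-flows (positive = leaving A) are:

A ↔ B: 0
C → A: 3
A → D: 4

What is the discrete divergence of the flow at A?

Divergence = sum of outgoing flows = 0 + (-3) + 4 = 1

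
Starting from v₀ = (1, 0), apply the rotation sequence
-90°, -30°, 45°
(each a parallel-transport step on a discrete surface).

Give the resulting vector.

Total rotation: (-90°) + (-30°) + 45° = -75°. Final vector: (0.2588, -0.9659)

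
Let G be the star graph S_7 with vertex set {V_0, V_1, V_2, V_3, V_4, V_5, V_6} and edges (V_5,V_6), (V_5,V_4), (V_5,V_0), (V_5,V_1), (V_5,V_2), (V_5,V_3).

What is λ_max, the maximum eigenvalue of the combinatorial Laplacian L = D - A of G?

The star S_7 is the complete bipartite graph K_{1,6} (one hub of degree 6, 6 leaves of degree 1). The Laplacian spectrum of K_{p,q} is 0, p (multiplicity q−1), q (multiplicity p−1), p+q. With p = 1, q = 6: 0 once, 1 with multiplicity 5, and 7 once. (Check: trace L = sum of degrees = 12 = 5·1 + 7.)
Laplacian eigenvalues: [0.0, 1.0, 1.0, 1.0, 1.0, 1.0, 7.0]. Largest eigenvalue (spectral radius) = 7.0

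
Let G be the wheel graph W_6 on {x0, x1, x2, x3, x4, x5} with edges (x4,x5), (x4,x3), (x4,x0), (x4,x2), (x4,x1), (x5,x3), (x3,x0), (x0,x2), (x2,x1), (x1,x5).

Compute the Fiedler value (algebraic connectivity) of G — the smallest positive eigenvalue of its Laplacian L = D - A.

The wheel W_6 is the join K_1 ∨ C_5 (a hub joined to every vertex of a cycle of length 5). For a join G ∨ H (G on p vertices, H on q vertices) the Laplacian spectrum is 0, p+q, the eigenvalues of L(G) other than one 0 each shifted by +q, and the eigenvalues of L(H) other than one 0 each shifted by +p. With G = K_1 (p = 1, nothing left after dropping its 0) and H = C_5 (q = 5, eigenvalues 2 − 2cos(2πk/5), k = 0, …, 4; drop k = 0), the spectrum of W_6 is 0, 6, and 1 + (2 − 2cos(2πk/5)) = 3 − 2cos(2πk/5) for k = 1, …, 4:
k=1: 3 − 2cos(2π/5) = 2.382; k=2: 3 − 2cos(4π/5) = 4.618; k=3: 3 − 2cos(6π/5) = 4.618; k=4: 3 − 2cos(8π/5) = 2.382.
Laplacian eigenvalues: [0.0, 2.382, 2.382, 4.618, 4.618, 6.0]. Algebraic connectivity (smallest non-zero eigenvalue) = 2.382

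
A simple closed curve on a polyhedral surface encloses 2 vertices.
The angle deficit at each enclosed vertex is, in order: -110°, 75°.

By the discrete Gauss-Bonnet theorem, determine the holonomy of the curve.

Holonomy = total enclosed curvature = (-110°) + 75° = -35°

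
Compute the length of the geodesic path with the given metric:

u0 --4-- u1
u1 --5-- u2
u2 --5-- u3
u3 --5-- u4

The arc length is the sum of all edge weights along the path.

Arc length = 4 + 5 + 5 + 5 = 19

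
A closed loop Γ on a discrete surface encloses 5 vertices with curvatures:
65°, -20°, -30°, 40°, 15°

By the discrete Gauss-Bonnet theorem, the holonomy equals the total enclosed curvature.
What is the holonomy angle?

Holonomy = total enclosed curvature = 65° + (-20°) + (-30°) + 40° + 15° = 70°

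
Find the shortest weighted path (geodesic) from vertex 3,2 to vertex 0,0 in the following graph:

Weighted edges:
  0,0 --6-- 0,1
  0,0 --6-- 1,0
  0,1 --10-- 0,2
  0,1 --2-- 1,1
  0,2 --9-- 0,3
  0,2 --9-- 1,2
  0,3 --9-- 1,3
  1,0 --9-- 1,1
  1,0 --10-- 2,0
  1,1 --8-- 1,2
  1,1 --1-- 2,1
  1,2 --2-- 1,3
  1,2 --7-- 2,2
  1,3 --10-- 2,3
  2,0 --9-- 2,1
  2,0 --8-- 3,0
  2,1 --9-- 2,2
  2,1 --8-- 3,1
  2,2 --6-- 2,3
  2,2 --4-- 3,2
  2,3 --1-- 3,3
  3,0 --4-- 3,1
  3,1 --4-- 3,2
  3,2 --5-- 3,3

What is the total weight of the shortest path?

Shortest path: 3,2 → 3,1 → 2,1 → 1,1 → 0,1 → 0,0, total weight = 21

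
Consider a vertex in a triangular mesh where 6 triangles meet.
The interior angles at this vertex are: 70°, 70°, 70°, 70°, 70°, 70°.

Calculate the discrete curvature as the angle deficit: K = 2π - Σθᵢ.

Sum of angles = 420°. K = 360° - 420° = -60° = -π/3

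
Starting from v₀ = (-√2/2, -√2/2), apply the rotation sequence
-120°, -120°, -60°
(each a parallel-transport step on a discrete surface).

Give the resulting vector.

Total rotation: (-120°) + (-120°) + (-60°) = -300° ≡ 60° (mod 360°). Final vector: (0.2588, -0.9659)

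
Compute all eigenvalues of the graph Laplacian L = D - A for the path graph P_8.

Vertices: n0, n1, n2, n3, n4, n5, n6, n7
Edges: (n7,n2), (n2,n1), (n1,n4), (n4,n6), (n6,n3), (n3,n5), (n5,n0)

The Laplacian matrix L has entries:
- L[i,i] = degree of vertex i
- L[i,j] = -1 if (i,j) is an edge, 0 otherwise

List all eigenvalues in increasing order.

The path graph P_n has Laplacian eigenvalues λ_k = 2 − 2cos(kπ/n), k = 0, 1, …, n−1. Here n = 8:
k=0: 2 − 2cos(0) = 0.0; k=1: 2 − 2cos(π/8) = 0.1522; k=2: 2 − 2cos(π/4) = 0.5858; k=3: 2 − 2cos(3π/8) = 1.2346; k=4: 2 − 2cos(π/2) = 2.0; k=5: 2 − 2cos(5π/8) = 2.7654; k=6: 2 − 2cos(3π/4) = 3.4142; k=7: 2 − 2cos(7π/8) = 3.8478.
Laplacian eigenvalues (increasing order): [0.0, 0.1522, 0.5858, 1.2346, 2.0, 2.7654, 3.4142, 3.8478]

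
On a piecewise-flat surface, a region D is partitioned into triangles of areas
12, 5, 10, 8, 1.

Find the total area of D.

12 + 5 + 10 + 8 + 1 = 36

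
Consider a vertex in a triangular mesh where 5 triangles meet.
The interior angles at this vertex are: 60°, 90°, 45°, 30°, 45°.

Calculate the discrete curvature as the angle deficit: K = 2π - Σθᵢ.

Sum of angles = 270°. K = 360° - 270° = 90°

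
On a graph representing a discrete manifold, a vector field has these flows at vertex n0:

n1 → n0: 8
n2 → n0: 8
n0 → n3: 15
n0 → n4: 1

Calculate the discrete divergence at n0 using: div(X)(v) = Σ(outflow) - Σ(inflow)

Divergence = sum of outgoing flows = (-8) + (-8) + 15 + 1 = 0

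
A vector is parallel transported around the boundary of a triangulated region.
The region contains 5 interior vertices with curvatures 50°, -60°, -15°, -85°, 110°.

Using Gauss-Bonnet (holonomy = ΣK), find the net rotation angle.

Holonomy = total enclosed curvature = 50° + (-60°) + (-15°) + (-85°) + 110° = 0°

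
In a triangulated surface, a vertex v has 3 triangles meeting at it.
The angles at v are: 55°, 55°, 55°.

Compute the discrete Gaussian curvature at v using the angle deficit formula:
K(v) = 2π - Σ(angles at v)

Sum of angles = 165°. K = 360° - 165° = 195°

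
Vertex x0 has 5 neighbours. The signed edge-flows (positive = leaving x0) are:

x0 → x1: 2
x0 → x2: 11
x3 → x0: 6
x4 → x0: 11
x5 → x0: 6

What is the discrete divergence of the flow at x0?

Divergence = sum of outgoing flows = 2 + 11 + (-6) + (-11) + (-6) = -10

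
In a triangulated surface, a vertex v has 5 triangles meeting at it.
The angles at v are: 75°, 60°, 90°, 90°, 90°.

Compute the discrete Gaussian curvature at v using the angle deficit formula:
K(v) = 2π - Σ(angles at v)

Sum of angles = 405°. K = 360° - 405° = -45° = -π/4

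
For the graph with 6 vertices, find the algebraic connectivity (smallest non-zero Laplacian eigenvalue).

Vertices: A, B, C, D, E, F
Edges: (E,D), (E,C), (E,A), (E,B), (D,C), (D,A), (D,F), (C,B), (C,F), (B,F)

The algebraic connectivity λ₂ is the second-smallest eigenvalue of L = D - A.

Degrees: deg(A) = 2, deg(B) = 3, deg(C) = 4, deg(D) = 4, deg(E) = 4, deg(F) = 3.
L = D − A with rows/columns ordered (A, B, C, D, E, F):
  [ 2,  0,  0, -1, -1,  0]
  [ 0,  3, -1,  0, -1, -1]
  [ 0, -1,  4, -1, -1, -1]
  [-1,  0, -1,  4, -1, -1]
  [-1, -1, -1, -1,  4,  0]
  [ 0, -1, -1, -1,  0,  3]
Characteristic polynomial: det(λI − L) = λ(λ² − 7λ + 9)(λ² − 9λ + 19)(λ − 4).
Roots: λ = 0; (λ² − 7λ + 9) = 0 ⇒ λ = (7 ± √13)/2 ≈ 1.6972, 5.3028; (λ² − 9λ + 19) = 0 ⇒ λ = (9 ± √5)/2 ≈ 3.382, 5.618; (λ − 4) = 0 ⇒ λ = 4.
(Check: the roots sum (with multiplicity) to 20, matching trace L = Σdeg = 2·10 = 20.)
Laplacian eigenvalues: [0.0, 1.6972, 3.382, 4.0, 5.3028, 5.618]. Algebraic connectivity (smallest non-zero eigenvalue) = 1.6972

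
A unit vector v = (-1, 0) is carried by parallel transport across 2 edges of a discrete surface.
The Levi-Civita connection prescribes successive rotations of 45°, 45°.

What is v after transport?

Total rotation: 45° + 45° = 90°. Final vector: (0, -1)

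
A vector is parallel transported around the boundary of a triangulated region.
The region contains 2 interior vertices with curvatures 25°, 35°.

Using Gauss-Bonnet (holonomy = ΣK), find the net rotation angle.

Holonomy = total enclosed curvature = 25° + 35° = 60°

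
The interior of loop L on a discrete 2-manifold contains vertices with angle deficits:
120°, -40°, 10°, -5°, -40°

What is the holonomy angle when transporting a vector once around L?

Holonomy = total enclosed curvature = 120° + (-40°) + 10° + (-5°) + (-40°) = 45°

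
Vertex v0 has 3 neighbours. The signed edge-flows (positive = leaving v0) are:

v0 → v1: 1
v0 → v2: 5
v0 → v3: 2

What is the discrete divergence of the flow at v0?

Divergence = sum of outgoing flows = 1 + 5 + 2 = 8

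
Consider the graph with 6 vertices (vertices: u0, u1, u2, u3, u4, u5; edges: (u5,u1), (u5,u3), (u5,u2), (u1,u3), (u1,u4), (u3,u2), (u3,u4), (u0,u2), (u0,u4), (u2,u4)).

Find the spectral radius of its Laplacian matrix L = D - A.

Degrees: deg(u0) = 2, deg(u1) = 3, deg(u2) = 4, deg(u3) = 4, deg(u4) = 4, deg(u5) = 3.
L = D − A with rows/columns ordered (u0, u1, u2, u3, u4, u5):
  [ 2,  0, -1,  0, -1,  0]
  [ 0,  3,  0, -1, -1, -1]
  [-1,  0,  4, -1, -1, -1]
  [ 0, -1, -1,  4, -1, -1]
  [-1, -1, -1, -1,  4,  0]
  [ 0, -1, -1, -1,  0,  3]
Characteristic polynomial: det(λI − L) = λ(λ² − 7λ + 9)(λ² − 9λ + 19)(λ − 4).
Roots: λ = 0; (λ² − 7λ + 9) = 0 ⇒ λ = (7 ± √13)/2 ≈ 1.6972, 5.3028; (λ² − 9λ + 19) = 0 ⇒ λ = (9 ± √5)/2 ≈ 3.382, 5.618; (λ − 4) = 0 ⇒ λ = 4.
(Check: the roots sum (with multiplicity) to 20, matching trace L = Σdeg = 2·10 = 20.)
Laplacian eigenvalues: [0.0, 1.6972, 3.382, 4.0, 5.3028, 5.618]. Largest eigenvalue (spectral radius) = 5.618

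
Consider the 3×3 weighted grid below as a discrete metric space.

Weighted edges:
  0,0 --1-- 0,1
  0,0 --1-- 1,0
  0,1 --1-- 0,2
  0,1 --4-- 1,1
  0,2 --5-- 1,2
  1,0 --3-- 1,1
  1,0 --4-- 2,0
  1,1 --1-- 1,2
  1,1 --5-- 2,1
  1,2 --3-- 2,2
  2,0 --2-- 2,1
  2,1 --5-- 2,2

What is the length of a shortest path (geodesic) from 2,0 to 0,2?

Shortest path: 2,0 → 1,0 → 0,0 → 0,1 → 0,2, total weight = 7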